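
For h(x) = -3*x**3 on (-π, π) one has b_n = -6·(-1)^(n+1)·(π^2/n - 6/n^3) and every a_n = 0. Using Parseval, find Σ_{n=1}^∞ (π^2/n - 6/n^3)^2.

pi**6/14

Parseval: Σ b_n^2 = (1/π) ∫_{-π}^{π} h(x)^2 dx = 18*pi**6/7.
b_n^2 = 36·(π^2/n - 6/n^3)^2, so the sum equals (18*pi**6/7)/36 = pi**6/14.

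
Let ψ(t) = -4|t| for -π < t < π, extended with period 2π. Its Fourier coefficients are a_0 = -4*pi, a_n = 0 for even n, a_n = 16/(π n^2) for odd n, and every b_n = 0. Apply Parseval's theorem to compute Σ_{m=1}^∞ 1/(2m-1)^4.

Parseval: a_0^2/2 + Σ a_n^2 = (1/π) ∫_{-π}^{π} ψ(t)^2 dt = 32*pi**2/3.
Subtract a_0^2/2 = 8*pi**2: Σ a_n^2 = 8*pi**2/3.
Only odd n contribute, with a_n^2 = 256/(π^2 n^4), so Σ_{m≥1} 1/(2m-1)^4 = π^2·(8*pi**2/3)/256 = pi**4/96.

pi**4/96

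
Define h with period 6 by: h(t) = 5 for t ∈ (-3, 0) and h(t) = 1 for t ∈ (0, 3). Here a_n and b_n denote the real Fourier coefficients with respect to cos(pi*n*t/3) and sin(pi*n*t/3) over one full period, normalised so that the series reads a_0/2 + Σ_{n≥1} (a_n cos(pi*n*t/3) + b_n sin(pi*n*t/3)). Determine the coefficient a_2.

a_2 = 1/3 ∫_{-3}^{3} h(t) cos(2*pi*t/3) dt.
Split the integral at the breakpoints.
Directly, an antiderivative of (5) cos(2*pi*t/3) is 15*sin(2*pi*t/3)/(2*pi); evaluating from -3 to 0: ∫_{-3}^{0} (5) cos(2*pi*t/3) dt = (0) - (0) = 0.
Directly, an antiderivative of (1) cos(2*pi*t/3) is 3*sin(2*pi*t/3)/(2*pi); evaluating from 0 to 3: ∫_{0}^{3} (1) cos(2*pi*t/3) dt = (0) - (0) = 0.
Summing the pieces and multiplying by (1/3) gives a_2 = 0.

0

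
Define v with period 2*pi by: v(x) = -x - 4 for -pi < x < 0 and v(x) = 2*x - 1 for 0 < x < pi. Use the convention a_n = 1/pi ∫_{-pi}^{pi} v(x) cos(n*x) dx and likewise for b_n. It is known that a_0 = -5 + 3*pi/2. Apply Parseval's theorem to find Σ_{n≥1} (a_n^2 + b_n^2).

Parseval: a_0^2/2 + Σ_{n≥1} (a_n^2+b_n^2) = 1/pi ∫_{-pi}^{pi} v(x)^2 dx = -6*pi + 5*pi**2/3 + 17.
Subtract a_0^2/2 = (10 - 3*pi)**2/8: Σ (a_n^2+b_n^2) = 9/2 + 3*pi/2 + 13*pi**2/24.

9/2 + 3*pi/2 + 13*pi**2/24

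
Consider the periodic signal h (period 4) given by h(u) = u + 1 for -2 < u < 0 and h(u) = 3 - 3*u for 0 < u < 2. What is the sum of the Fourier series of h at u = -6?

-2

u = -6 differs from u = -2 by -1 full period(s), and the series is 4-periodic.
At u = -2 the one-sided limits are h(-2^-) = -3 and h(-2^+) = -1.
By Dirichlet's theorem the series converges to their average, [(-3) + (-1)]/2 = -2.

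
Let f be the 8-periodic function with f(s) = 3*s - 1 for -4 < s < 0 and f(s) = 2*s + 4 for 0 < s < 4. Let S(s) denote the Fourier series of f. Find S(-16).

s = -16 differs from s = 0 by -2 full period(s), and the series is 8-periodic.
At s = 0 the one-sided limits are f(0^-) = -1 and f(0^+) = 4.
By Dirichlet's theorem the series converges to their average, [(-1) + (4)]/2 = 3/2.

3/2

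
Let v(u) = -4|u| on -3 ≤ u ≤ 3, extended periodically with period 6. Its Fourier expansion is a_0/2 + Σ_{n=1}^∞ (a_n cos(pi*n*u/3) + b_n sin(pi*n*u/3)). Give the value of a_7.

a_7 = 1/3 ∫_{-3}^{3} v(u) cos(7*pi*u/3) du.
v is even and cos(7*pi*u/3) is even, so the integrand is even and a_7 = 2/3 ∫_0^{3} v(u) cos(7*pi*u/3) du.
Integrating by parts (boundary term plus one more integral), an antiderivative of (-4*u) cos(7*pi*u/3) is -12*u*sin(7*pi*u/3)/(7*pi) - 36*cos(7*pi*u/3)/(49*pi**2); evaluating from 0 to 3: ∫_{0}^{3} (-4*u) cos(7*pi*u/3) du = (36/(49*pi**2)) - (-36/(49*pi**2)) = 72/(49*pi**2).
Hence a_7 = (2/3)·(72/(49*pi**2)) = 48/(49*pi**2).

48/(49*pi**2)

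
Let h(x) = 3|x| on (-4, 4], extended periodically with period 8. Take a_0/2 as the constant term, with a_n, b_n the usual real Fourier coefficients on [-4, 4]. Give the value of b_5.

0

b_5 = 1/4 ∫_{-4}^{4} h(x) sin(5*pi*x/4) dx.
h is even and sin(5*pi*x/4) is odd, so the integrand is odd over a symmetric interval and the integral vanishes.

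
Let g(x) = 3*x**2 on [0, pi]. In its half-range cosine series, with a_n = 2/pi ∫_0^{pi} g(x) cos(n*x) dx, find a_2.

3

a_2 = 2/pi ∫_0^{pi} (3*x**2) cos(2*x) dx.
Integrating by parts twice (tabular method), an antiderivative of (3*x**2) cos(2*x) is 3*x**2*sin(2*x)/2 + 3*x*cos(2*x)/2 - 3*sin(2*x)/4; evaluating from 0 to pi: ∫_{0}^{pi} (3*x**2) cos(2*x) dx = (3*pi/2) - (0) = 3*pi/2.
Hence a_2 = (2/pi)·(3*pi/2) = 3.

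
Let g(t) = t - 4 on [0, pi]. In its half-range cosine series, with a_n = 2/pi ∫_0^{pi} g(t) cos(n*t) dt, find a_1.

a_1 = 2/pi ∫_0^{pi} (t - 4) cos(t) dt.
Integrating by parts (boundary term plus one more integral), an antiderivative of (t - 4) cos(t) is t*sin(t) - 4*sin(t) + cos(t); evaluating from 0 to pi: ∫_{0}^{pi} (t - 4) cos(t) dt = (-1) - (1) = -2.
Hence a_1 = (2/pi)·(-2) = -4/pi.

-4/pi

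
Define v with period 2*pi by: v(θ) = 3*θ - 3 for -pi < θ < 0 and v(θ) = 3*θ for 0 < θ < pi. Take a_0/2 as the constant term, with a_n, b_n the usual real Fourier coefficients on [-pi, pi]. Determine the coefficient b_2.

b_2 = 1/pi ∫_{-pi}^{pi} v(θ) sin(2*θ) dθ.
Split the integral at the breakpoints.
Integrating by parts (boundary term plus one more integral), an antiderivative of (3*θ - 3) sin(2*θ) is -3*θ*cos(2*θ)/2 + 3*sin(2*θ)/4 + 3*cos(2*θ)/2; evaluating from -pi to 0: ∫_{-pi}^{0} (3*θ - 3) sin(2*θ) dθ = (3/2) - (3/2 + 3*pi/2) = -3*pi/2.
Integrating by parts (boundary term plus one more integral), an antiderivative of (3*θ) sin(2*θ) is -3*θ*cos(2*θ)/2 + 3*sin(2*θ)/4; evaluating from 0 to pi: ∫_{0}^{pi} (3*θ) sin(2*θ) dθ = (-3*pi/2) - (0) = -3*pi/2.
Summing the pieces and multiplying by (1/pi) gives b_2 = -3.

-3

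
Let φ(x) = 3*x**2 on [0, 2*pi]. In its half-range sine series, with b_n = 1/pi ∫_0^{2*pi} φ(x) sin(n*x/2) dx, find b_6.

-4*pi

b_6 = 1/pi ∫_0^{2*pi} (3*x**2) sin(3*x) dx.
Integrating by parts twice (tabular method), an antiderivative of (3*x**2) sin(3*x) is -x**2*cos(3*x) + 2*x*sin(3*x)/3 + 2*cos(3*x)/9; evaluating from 0 to 2*pi: ∫_{0}^{2*pi} (3*x**2) sin(3*x) dx = (2/9 - 4*pi**2) - (2/9) = -4*pi**2.
Hence b_6 = (1/pi)·(-4*pi**2) = -4*pi.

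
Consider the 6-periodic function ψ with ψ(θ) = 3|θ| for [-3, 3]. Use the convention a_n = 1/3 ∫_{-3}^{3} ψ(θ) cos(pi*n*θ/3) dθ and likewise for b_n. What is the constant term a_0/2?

a_0 = 1/3 ∫_{-3}^{3} ψ(θ) dθ = 1/3 · (27) = 9.
So the constant term a_0/2 = 9/2.

9/2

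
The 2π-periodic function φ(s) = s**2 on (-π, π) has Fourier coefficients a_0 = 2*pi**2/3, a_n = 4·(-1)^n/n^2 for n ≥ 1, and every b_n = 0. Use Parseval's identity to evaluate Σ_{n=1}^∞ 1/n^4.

Parseval: a_0^2/2 + Σ a_n^2 = (1/π) ∫_{-π}^{π} φ(s)^2 ds = 2*pi**4/5.
Subtract a_0^2/2 = 2*pi**4/9: Σ a_n^2 = 8*pi**4/45.
Since a_n^2 = 16/n^4, Σ 1/n^4 = pi**4/90.

pi**4/90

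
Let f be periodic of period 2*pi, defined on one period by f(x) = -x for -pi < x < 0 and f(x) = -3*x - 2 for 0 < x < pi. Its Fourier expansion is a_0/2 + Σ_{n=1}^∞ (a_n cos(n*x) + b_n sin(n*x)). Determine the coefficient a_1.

4/pi

a_1 = 1/pi ∫_{-pi}^{pi} f(x) cos(x) dx.
Split the integral at the breakpoints.
Integrating by parts (boundary term plus one more integral), an antiderivative of (-x) cos(x) is -x*sin(x) - cos(x); evaluating from -pi to 0: ∫_{-pi}^{0} (-x) cos(x) dx = (-1) - (1) = -2.
Integrating by parts (boundary term plus one more integral), an antiderivative of (-3*x - 2) cos(x) is -3*x*sin(x) - 2*sin(x) - 3*cos(x); evaluating from 0 to pi: ∫_{0}^{pi} (-3*x - 2) cos(x) dx = (3) - (-3) = 6.
Summing the pieces and multiplying by (1/pi) gives a_1 = 4/pi.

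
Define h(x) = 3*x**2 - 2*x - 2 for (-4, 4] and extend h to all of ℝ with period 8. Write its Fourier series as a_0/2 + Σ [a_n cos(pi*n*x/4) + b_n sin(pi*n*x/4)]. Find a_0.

28

a_0 = 1/4 ∫_{-4}^{4} h(x) dx = 1/4 · (112) = 28.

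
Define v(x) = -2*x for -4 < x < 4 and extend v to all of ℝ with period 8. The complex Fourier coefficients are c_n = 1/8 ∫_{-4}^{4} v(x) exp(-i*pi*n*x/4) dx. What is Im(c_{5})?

Since v is real-valued, Im(c_{5}) = -1/8 ∫_{-4}^{4} v(x) sin(5*pi*x/4) dx = -b_{5}/2.
v is odd and sin(5*pi*x/4) is odd, so the integrand is even: ∫_{-4}^{4} v(x) sin(5*pi*x/4) dx = 2∫_0^{4} v(x) sin(5*pi*x/4) dx.
Integrating by parts (boundary term plus one more integral), an antiderivative of (-2*x) sin(5*pi*x/4) is 8*x*cos(5*pi*x/4)/(5*pi) - 32*sin(5*pi*x/4)/(25*pi**2); evaluating from 0 to 4: ∫_{0}^{4} (-2*x) sin(5*pi*x/4) dx = (-32/(5*pi)) - (0) = -32/(5*pi).
So ∫_{-4}^{4} v(x) sin(5*pi*x/4) dx = -64/(5*pi).
Hence Im(c_{5}) = (-1/8)·(-64/(5*pi)) = 8/(5*pi).

8/(5*pi)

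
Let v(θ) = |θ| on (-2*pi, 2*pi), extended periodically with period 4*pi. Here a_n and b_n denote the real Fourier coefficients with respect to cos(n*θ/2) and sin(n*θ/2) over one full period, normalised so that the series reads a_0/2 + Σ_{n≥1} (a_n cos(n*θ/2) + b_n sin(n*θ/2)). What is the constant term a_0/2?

a_0 = (1/(2*pi)) ∫_{-2*pi}^{2*pi} v(θ) dθ = (1/(2*pi)) · (4*pi**2) = 2*pi.
So the constant term a_0/2 = pi.

pi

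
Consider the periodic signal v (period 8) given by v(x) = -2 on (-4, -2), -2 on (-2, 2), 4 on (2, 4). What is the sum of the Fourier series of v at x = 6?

-2

x = 6 differs from x = -2 by 1 full period(s), and the series is 8-periodic.
v is continuous at x = -2 with value -2, so the series converges to -2 there.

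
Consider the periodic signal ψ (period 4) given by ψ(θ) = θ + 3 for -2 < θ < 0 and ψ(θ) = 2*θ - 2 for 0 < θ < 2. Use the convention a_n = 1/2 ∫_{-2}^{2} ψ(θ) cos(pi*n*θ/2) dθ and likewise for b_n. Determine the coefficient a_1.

a_1 = 1/2 ∫_{-2}^{2} ψ(θ) cos(pi*θ/2) dθ.
Split the integral at the breakpoints.
Integrating by parts (boundary term plus one more integral), an antiderivative of (θ + 3) cos(pi*θ/2) is 2*θ*sin(pi*θ/2)/pi + 6*sin(pi*θ/2)/pi + 4*cos(pi*θ/2)/pi**2; evaluating from -2 to 0: ∫_{-2}^{0} (θ + 3) cos(pi*θ/2) dθ = (4/pi**2) - (-4/pi**2) = 8/pi**2.
Integrating by parts (boundary term plus one more integral), an antiderivative of (2*θ - 2) cos(pi*θ/2) is 4*θ*sin(pi*θ/2)/pi - 4*sin(pi*θ/2)/pi + 8*cos(pi*θ/2)/pi**2; evaluating from 0 to 2: ∫_{0}^{2} (2*θ - 2) cos(pi*θ/2) dθ = (-8/pi**2) - (8/pi**2) = -16/pi**2.
Summing the pieces and multiplying by (1/2) gives a_1 = -4/pi**2.

-4/pi**2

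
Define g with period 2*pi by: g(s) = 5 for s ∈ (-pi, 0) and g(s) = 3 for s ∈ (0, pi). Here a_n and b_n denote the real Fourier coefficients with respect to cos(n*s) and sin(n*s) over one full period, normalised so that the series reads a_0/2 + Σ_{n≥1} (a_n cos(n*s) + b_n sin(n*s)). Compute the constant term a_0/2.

4

a_0 = 1/pi ∫_{-pi}^{pi} g(s) ds = 1/pi · (8*pi) = 8.
So the constant term a_0/2 = 4.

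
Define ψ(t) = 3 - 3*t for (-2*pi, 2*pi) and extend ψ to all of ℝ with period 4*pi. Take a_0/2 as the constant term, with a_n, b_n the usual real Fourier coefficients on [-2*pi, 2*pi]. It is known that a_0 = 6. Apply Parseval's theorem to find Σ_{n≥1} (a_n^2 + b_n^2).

Parseval: a_0^2/2 + Σ_{n≥1} (a_n^2+b_n^2) = (1/(2*pi)) ∫_{-2*pi}^{2*pi} ψ(t)^2 dt = 18 + 24*pi**2.
Subtract a_0^2/2 = 18: Σ (a_n^2+b_n^2) = 24*pi**2.

24*pi**2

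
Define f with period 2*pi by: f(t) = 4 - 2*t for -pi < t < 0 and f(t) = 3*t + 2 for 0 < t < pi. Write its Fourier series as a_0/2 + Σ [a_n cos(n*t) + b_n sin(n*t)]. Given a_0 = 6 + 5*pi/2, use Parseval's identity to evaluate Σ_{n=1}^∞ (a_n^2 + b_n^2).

Parseval: a_0^2/2 + Σ_{n≥1} (a_n^2+b_n^2) = 1/pi ∫_{-pi}^{pi} f(t)^2 dt = 20 + 13*pi**2/3 + 14*pi.
Subtract a_0^2/2 = (12 + 5*pi)**2/8: Σ (a_n^2+b_n^2) = -pi + 2 + 29*pi**2/24.

-pi + 2 + 29*pi**2/24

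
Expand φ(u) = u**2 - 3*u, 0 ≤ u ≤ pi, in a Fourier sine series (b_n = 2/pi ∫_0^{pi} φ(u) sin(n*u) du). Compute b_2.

3 - pi

b_2 = 2/pi ∫_0^{pi} (u**2 - 3*u) sin(2*u) du.
Integrating by parts twice (tabular method), an antiderivative of (u**2 - 3*u) sin(2*u) is -u**2*cos(2*u)/2 + u*sin(2*u)/2 + 3*u*cos(2*u)/2 - 3*sin(2*u)/4 + cos(2*u)/4; evaluating from 0 to pi: ∫_{0}^{pi} (u**2 - 3*u) sin(2*u) du = (-pi**2/2 + 1/4 + 3*pi/2) - (1/4) = pi*(3 - pi)/2.
Hence b_2 = (2/pi)·(pi*(3 - pi)/2) = 3 - pi.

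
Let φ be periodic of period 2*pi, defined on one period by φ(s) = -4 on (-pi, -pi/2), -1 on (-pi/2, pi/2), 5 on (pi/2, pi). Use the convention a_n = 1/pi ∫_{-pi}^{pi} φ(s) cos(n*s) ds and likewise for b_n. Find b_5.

b_5 = 1/pi ∫_{-pi}^{pi} φ(s) sin(5*s) ds.
Split the integral at the breakpoints.
Directly, an antiderivative of (-4) sin(5*s) is 4*cos(5*s)/5; evaluating from -pi to -pi/2: ∫_{-pi}^{-pi/2} (-4) sin(5*s) ds = (0) - (-4/5) = 4/5.
Directly, an antiderivative of (-1) sin(5*s) is cos(5*s)/5; evaluating from -pi/2 to pi/2: ∫_{-pi/2}^{pi/2} (-1) sin(5*s) ds = (0) - (0) = 0.
Directly, an antiderivative of (5) sin(5*s) is -cos(5*s); evaluating from pi/2 to pi: ∫_{pi/2}^{pi} (5) sin(5*s) ds = (1) - (0) = 1.
Summing the pieces and multiplying by (1/pi) gives b_5 = 9/(5*pi).

9/(5*pi)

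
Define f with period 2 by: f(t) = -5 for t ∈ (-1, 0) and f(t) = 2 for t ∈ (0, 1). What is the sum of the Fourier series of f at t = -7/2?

2

t = -7/2 differs from t = 1/2 by -2 full period(s), and the series is 2-periodic.
f is continuous at t = 1/2 with value 2, so the series converges to 2 there.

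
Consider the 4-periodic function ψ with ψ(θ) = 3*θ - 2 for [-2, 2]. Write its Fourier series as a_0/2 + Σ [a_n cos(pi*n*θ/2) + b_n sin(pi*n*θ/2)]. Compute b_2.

b_2 = 1/2 ∫_{-2}^{2} ψ(θ) sin(pi*θ) dθ.
Integrating by parts (boundary term plus one more integral), an antiderivative of (3*θ - 2) sin(pi*θ) is -3*θ*cos(pi*θ)/pi + 3*sin(pi*θ)/pi**2 + 2*cos(pi*θ)/pi; evaluating from -2 to 2: ∫_{-2}^{2} (3*θ - 2) sin(pi*θ) dθ = (-4/pi) - (8/pi) = -12/pi.
Hence b_2 = (1/2)·(-12/pi) = -6/pi.

-6/pi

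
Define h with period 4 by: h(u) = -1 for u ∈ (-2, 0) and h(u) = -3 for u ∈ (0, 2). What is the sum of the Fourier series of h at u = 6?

u = 6 differs from u = 2 by 1 full period(s), and the series is 4-periodic.
At u = 2 the one-sided limits are h(2^-) = -3 and h(2^+) = -1.
By Dirichlet's theorem the series converges to their average, [(-3) + (-1)]/2 = -2.

-2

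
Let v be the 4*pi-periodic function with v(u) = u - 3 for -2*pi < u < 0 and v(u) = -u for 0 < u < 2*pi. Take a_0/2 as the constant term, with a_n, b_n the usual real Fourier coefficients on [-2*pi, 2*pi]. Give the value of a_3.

8/(9*pi)

a_3 = (1/(2*pi)) ∫_{-2*pi}^{2*pi} v(u) cos(3*u/2) du.
Split the integral at the breakpoints.
Integrating by parts (boundary term plus one more integral), an antiderivative of (u - 3) cos(3*u/2) is 2*u*sin(3*u/2)/3 - 2*sin(3*u/2) + 4*cos(3*u/2)/9; evaluating from -2*pi to 0: ∫_{-2*pi}^{0} (u - 3) cos(3*u/2) du = (4/9) - (-4/9) = 8/9.
Integrating by parts (boundary term plus one more integral), an antiderivative of (-u) cos(3*u/2) is -2*u*sin(3*u/2)/3 - 4*cos(3*u/2)/9; evaluating from 0 to 2*pi: ∫_{0}^{2*pi} (-u) cos(3*u/2) du = (4/9) - (-4/9) = 8/9.
Summing the pieces and multiplying by (1/(2*pi)) gives a_3 = 8/(9*pi).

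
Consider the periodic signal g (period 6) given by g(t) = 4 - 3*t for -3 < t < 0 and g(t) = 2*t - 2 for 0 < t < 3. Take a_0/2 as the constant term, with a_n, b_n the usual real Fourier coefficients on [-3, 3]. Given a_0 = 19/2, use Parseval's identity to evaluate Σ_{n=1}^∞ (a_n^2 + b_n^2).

Parseval: a_0^2/2 + Σ_{n≥1} (a_n^2+b_n^2) = 1/3 ∫_{-3}^{3} g(t)^2 dt = 83.
Subtract a_0^2/2 = 361/8: Σ (a_n^2+b_n^2) = 303/8.

303/8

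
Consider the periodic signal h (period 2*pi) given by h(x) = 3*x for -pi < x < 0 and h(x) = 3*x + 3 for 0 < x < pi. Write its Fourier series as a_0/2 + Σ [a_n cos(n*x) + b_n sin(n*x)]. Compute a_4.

a_4 = 1/pi ∫_{-pi}^{pi} h(x) cos(4*x) dx.
Split the integral at the breakpoints.
Integrating by parts (boundary term plus one more integral), an antiderivative of (3*x) cos(4*x) is 3*x*sin(4*x)/4 + 3*cos(4*x)/16; evaluating from -pi to 0: ∫_{-pi}^{0} (3*x) cos(4*x) dx = (3/16) - (3/16) = 0.
Integrating by parts (boundary term plus one more integral), an antiderivative of (3*x + 3) cos(4*x) is 3*x*sin(4*x)/4 + 3*sin(4*x)/4 + 3*cos(4*x)/16; evaluating from 0 to pi: ∫_{0}^{pi} (3*x + 3) cos(4*x) dx = (3/16) - (3/16) = 0.
Summing the pieces and multiplying by (1/pi) gives a_4 = 0.

0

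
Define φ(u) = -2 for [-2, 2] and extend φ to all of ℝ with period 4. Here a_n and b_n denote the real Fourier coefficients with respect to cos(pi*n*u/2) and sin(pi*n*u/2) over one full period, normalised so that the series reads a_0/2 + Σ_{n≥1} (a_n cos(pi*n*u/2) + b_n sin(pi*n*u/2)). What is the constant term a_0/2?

a_0 = 1/2 ∫_{-2}^{2} φ(u) du = 1/2 · (-8) = -4.
So the constant term a_0/2 = -2.

-2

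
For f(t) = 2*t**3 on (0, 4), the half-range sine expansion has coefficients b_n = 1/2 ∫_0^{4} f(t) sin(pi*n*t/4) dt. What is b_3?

b_3 = 1/2 ∫_0^{4} (2*t**3) sin(3*pi*t/4) dt.
Integrating by parts three times (tabular method), an antiderivative of (2*t**3) sin(3*pi*t/4) is -8*t**3*cos(3*pi*t/4)/(3*pi) + 32*t**2*sin(3*pi*t/4)/(3*pi**2) + 256*t*cos(3*pi*t/4)/(9*pi**3) - 1024*sin(3*pi*t/4)/(27*pi**4); evaluating from 0 to 4: ∫_{0}^{4} (2*t**3) sin(3*pi*t/4) dt = (512*(-2 + 3*pi**2)/(9*pi**3)) - (0) = 512*(-2 + 3*pi**2)/(9*pi**3).
Hence b_3 = (1/2)·(512*(-2 + 3*pi**2)/(9*pi**3)) = 256*(-2 + 3*pi**2)/(9*pi**3).

256*(-2 + 3*pi**2)/(9*pi**3)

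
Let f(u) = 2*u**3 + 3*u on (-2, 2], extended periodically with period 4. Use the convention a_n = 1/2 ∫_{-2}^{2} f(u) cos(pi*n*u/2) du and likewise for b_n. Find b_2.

b_2 = 1/2 ∫_{-2}^{2} f(u) sin(pi*u) du.
f is odd and sin(pi*u) is odd, so the integrand is even and b_2 = ∫_0^{2} f(u) sin(pi*u) du.
Integrating by parts three times (tabular method), an antiderivative of (2*u**3 + 3*u) sin(pi*u) is -2*u**3*cos(pi*u)/pi + 6*u**2*sin(pi*u)/pi**2 - 3*u*cos(pi*u)/pi + 12*u*cos(pi*u)/pi**3 - 12*sin(pi*u)/pi**4 + 3*sin(pi*u)/pi**2; evaluating from 0 to 2: ∫_{0}^{2} (2*u**3 + 3*u) sin(pi*u) du = (-22/pi + 24/pi**3) - (0) = -22/pi + 24/pi**3.
Hence b_2 = -22/pi + 24/pi**3.

-22/pi + 24/pi**3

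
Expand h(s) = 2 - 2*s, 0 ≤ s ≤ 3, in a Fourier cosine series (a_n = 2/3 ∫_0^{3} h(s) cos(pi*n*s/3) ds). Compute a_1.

24/pi**2

a_1 = 2/3 ∫_0^{3} (2 - 2*s) cos(pi*s/3) ds.
Integrating by parts (boundary term plus one more integral), an antiderivative of (2 - 2*s) cos(pi*s/3) is -6*s*sin(pi*s/3)/pi + 6*sin(pi*s/3)/pi - 18*cos(pi*s/3)/pi**2; evaluating from 0 to 3: ∫_{0}^{3} (2 - 2*s) cos(pi*s/3) ds = (18/pi**2) - (-18/pi**2) = 36/pi**2.
Hence a_1 = (2/3)·(36/pi**2) = 24/pi**2.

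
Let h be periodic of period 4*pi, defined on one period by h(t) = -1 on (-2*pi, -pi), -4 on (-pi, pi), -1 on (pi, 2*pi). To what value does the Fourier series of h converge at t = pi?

-5/2

At t = pi the one-sided limits are h(pi^-) = -4 and h(pi^+) = -1.
By Dirichlet's theorem the series converges to their average, [(-4) + (-1)]/2 = -5/2.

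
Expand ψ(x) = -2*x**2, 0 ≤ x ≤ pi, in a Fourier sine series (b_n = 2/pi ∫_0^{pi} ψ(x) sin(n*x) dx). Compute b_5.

4*(4 - 25*pi**2)/(125*pi)

b_5 = 2/pi ∫_0^{pi} (-2*x**2) sin(5*x) dx.
Integrating by parts twice (tabular method), an antiderivative of (-2*x**2) sin(5*x) is 2*x**2*cos(5*x)/5 - 4*x*sin(5*x)/25 - 4*cos(5*x)/125; evaluating from 0 to pi: ∫_{0}^{pi} (-2*x**2) sin(5*x) dx = (4/125 - 2*pi**2/5) - (-4/125) = 8/125 - 2*pi**2/5.
Hence b_5 = (2/pi)·(8/125 - 2*pi**2/5) = 4*(4 - 25*pi**2)/(125*pi).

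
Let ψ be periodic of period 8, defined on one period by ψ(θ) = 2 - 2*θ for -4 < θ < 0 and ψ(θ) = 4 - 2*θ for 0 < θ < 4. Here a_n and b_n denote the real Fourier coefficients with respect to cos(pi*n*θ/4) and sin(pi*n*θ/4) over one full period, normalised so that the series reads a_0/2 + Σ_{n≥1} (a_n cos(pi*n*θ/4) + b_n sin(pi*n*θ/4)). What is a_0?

a_0 = 1/4 ∫_{-4}^{4} ψ(θ) dθ = 1/4 · (24) = 6.

6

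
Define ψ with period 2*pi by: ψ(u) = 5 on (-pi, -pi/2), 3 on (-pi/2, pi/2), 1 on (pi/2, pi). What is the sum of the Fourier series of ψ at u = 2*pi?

u = 2*pi differs from u = 0 by 1 full period(s), and the series is 2*pi-periodic.
ψ is continuous at u = 0 with value 3, so the series converges to 3 there.

3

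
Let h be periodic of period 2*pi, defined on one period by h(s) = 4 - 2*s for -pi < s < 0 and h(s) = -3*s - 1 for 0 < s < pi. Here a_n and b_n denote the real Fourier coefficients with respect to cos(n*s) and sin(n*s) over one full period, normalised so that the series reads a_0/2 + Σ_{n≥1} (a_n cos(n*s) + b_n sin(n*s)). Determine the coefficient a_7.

a_7 = 1/pi ∫_{-pi}^{pi} h(s) cos(7*s) ds.
Split the integral at the breakpoints.
Integrating by parts (boundary term plus one more integral), an antiderivative of (4 - 2*s) cos(7*s) is -2*s*sin(7*s)/7 + 4*sin(7*s)/7 - 2*cos(7*s)/49; evaluating from -pi to 0: ∫_{-pi}^{0} (4 - 2*s) cos(7*s) ds = (-2/49) - (2/49) = -4/49.
Integrating by parts (boundary term plus one more integral), an antiderivative of (-3*s - 1) cos(7*s) is -3*s*sin(7*s)/7 - sin(7*s)/7 - 3*cos(7*s)/49; evaluating from 0 to pi: ∫_{0}^{pi} (-3*s - 1) cos(7*s) ds = (3/49) - (-3/49) = 6/49.
Summing the pieces and multiplying by (1/pi) gives a_7 = 2/(49*pi).

2/(49*pi)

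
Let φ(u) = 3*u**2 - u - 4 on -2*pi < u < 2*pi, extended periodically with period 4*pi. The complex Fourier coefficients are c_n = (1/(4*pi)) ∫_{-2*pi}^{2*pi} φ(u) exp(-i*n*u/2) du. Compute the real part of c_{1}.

-24

Since φ is real-valued, Re(c_{1}) = (1/(4*pi)) ∫_{-2*pi}^{2*pi} φ(u) cos(u/2) du = a_{1}/2.
Integrating by parts twice (tabular method), an antiderivative of (3*u**2 - u - 4) cos(u/2) is 6*u**2*sin(u/2) - 2*u*sin(u/2) + 24*u*cos(u/2) - 56*sin(u/2) - 4*cos(u/2); evaluating from -2*pi to 2*pi: ∫_{-2*pi}^{2*pi} (3*u**2 - u - 4) cos(u/2) du = (4 - 48*pi) - (4 + 48*pi) = -96*pi.
Hence Re(c_{1}) = (1/(4*pi))·(-96*pi) = -24.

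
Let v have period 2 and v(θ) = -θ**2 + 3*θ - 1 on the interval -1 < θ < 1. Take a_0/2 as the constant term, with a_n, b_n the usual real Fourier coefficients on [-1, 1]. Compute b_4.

-3/(2*pi)

b_4 = ∫_{-1}^{1} v(θ) sin(4*pi*θ) dθ.
Integrating by parts twice (tabular method), an antiderivative of (-θ**2 + 3*θ - 1) sin(4*pi*θ) is θ**2*cos(4*pi*θ)/(4*pi) - θ*sin(4*pi*θ)/(8*pi**2) - 3*θ*cos(4*pi*θ)/(4*pi) + 3*sin(4*pi*θ)/(16*pi**2) - cos(4*pi*θ)/(32*pi**3) + cos(4*pi*θ)/(4*pi); evaluating from -1 to 1: ∫_{-1}^{1} (-θ**2 + 3*θ - 1) sin(4*pi*θ) dθ = ((-8*pi**2 - 1)/(32*pi**3)) - ((-1 + 40*pi**2)/(32*pi**3)) = -3/(2*pi).
Hence b_4 = -3/(2*pi).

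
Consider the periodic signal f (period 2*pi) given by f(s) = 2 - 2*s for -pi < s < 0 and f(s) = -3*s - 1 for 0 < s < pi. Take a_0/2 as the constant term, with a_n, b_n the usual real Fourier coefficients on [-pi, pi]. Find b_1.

b_1 = 1/pi ∫_{-pi}^{pi} f(s) sin(s) ds.
Split the integral at the breakpoints.
Integrating by parts (boundary term plus one more integral), an antiderivative of (2 - 2*s) sin(s) is 2*s*cos(s) - 2*sin(s) - 2*cos(s); evaluating from -pi to 0: ∫_{-pi}^{0} (2 - 2*s) sin(s) ds = (-2) - (2 + 2*pi) = -2*pi - 4.
Integrating by parts (boundary term plus one more integral), an antiderivative of (-3*s - 1) sin(s) is 3*s*cos(s) - 3*sin(s) + cos(s); evaluating from 0 to pi: ∫_{0}^{pi} (-3*s - 1) sin(s) ds = (-3*pi - 1) - (1) = -3*pi - 2.
Summing the pieces and multiplying by (1/pi) gives b_1 = -5 - 6/pi.

-5 - 6/pi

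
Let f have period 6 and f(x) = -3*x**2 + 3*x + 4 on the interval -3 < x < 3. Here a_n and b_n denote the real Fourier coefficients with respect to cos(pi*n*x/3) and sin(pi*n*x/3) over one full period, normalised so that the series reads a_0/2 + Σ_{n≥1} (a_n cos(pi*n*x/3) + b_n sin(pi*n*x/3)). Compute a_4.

-27/(4*pi**2)

a_4 = 1/3 ∫_{-3}^{3} f(x) cos(4*pi*x/3) dx.
Integrating by parts twice (tabular method), an antiderivative of (-3*x**2 + 3*x + 4) cos(4*pi*x/3) is -9*x**2*sin(4*pi*x/3)/(4*pi) + 9*x*sin(4*pi*x/3)/(4*pi) - 27*x*cos(4*pi*x/3)/(8*pi**2) + 81*sin(4*pi*x/3)/(32*pi**3) + 3*sin(4*pi*x/3)/pi + 27*cos(4*pi*x/3)/(16*pi**2); evaluating from -3 to 3: ∫_{-3}^{3} (-3*x**2 + 3*x + 4) cos(4*pi*x/3) dx = (-135/(16*pi**2)) - (189/(16*pi**2)) = -81/(4*pi**2).
Hence a_4 = (1/3)·(-81/(4*pi**2)) = -27/(4*pi**2).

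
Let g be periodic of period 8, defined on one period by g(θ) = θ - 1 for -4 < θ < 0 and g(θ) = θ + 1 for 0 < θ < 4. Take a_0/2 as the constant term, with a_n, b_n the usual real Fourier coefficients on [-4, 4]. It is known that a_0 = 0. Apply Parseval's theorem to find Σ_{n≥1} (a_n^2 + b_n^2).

Parseval: a_0^2/2 + Σ_{n≥1} (a_n^2+b_n^2) = 1/4 ∫_{-4}^{4} g(θ)^2 dθ = 62/3.
Subtract a_0^2/2 = 0: Σ (a_n^2+b_n^2) = 62/3.

62/3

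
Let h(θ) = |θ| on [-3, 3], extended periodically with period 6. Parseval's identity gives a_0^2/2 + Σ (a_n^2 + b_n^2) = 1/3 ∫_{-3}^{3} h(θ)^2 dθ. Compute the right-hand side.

1/3 ∫_{-3}^{3} h(θ)^2 dθ = 1/3 · (18) = 6.

6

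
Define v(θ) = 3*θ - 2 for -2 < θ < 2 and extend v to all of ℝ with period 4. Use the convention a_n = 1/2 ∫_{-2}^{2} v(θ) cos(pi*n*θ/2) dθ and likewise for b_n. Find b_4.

-3/pi

b_4 = 1/2 ∫_{-2}^{2} v(θ) sin(2*pi*θ) dθ.
Integrating by parts (boundary term plus one more integral), an antiderivative of (3*θ - 2) sin(2*pi*θ) is -3*θ*cos(2*pi*θ)/(2*pi) + 3*sin(2*pi*θ)/(4*pi**2) + cos(2*pi*θ)/pi; evaluating from -2 to 2: ∫_{-2}^{2} (3*θ - 2) sin(2*pi*θ) dθ = (-2/pi) - (4/pi) = -6/pi.
Hence b_4 = (1/2)·(-6/pi) = -3/pi.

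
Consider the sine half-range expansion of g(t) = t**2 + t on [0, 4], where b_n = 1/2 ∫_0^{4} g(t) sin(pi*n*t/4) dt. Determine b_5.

-128/(125*pi**3) + 8/pi

b_5 = 1/2 ∫_0^{4} (t**2 + t) sin(5*pi*t/4) dt.
Integrating by parts twice (tabular method), an antiderivative of (t**2 + t) sin(5*pi*t/4) is -4*t**2*cos(5*pi*t/4)/(5*pi) + 32*t*sin(5*pi*t/4)/(25*pi**2) - 4*t*cos(5*pi*t/4)/(5*pi) + 16*sin(5*pi*t/4)/(25*pi**2) + 128*cos(5*pi*t/4)/(125*pi**3); evaluating from 0 to 4: ∫_{0}^{4} (t**2 + t) sin(5*pi*t/4) dt = (-128/(125*pi**3) + 16/pi) - (128/(125*pi**3)) = -256/(125*pi**3) + 16/pi.
Hence b_5 = (1/2)·(-256/(125*pi**3) + 16/pi) = -128/(125*pi**3) + 8/pi.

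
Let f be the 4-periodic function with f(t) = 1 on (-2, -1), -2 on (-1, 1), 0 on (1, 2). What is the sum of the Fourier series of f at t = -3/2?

1

f is continuous at t = -3/2 with value 1, so the series converges to 1 there.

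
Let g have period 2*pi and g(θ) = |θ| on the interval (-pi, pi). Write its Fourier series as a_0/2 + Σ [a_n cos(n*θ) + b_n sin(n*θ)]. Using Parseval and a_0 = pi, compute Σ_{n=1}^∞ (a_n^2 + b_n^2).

Parseval: a_0^2/2 + Σ_{n≥1} (a_n^2+b_n^2) = 1/pi ∫_{-pi}^{pi} g(θ)^2 dθ = 2*pi**2/3.
Subtract a_0^2/2 = pi**2/2: Σ (a_n^2+b_n^2) = pi**2/6.

pi**2/6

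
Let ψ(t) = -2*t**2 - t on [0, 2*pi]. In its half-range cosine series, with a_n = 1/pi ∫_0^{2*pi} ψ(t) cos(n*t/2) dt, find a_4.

-2

a_4 = 1/pi ∫_0^{2*pi} (-2*t**2 - t) cos(2*t) dt.
Integrating by parts twice (tabular method), an antiderivative of (-2*t**2 - t) cos(2*t) is -t**2*sin(2*t) - t*sin(2*t)/2 - t*cos(2*t) + sin(2*t)/2 - cos(2*t)/4; evaluating from 0 to 2*pi: ∫_{0}^{2*pi} (-2*t**2 - t) cos(2*t) dt = (-2*pi - 1/4) - (-1/4) = -2*pi.
Hence a_4 = (1/pi)·(-2*pi) = -2.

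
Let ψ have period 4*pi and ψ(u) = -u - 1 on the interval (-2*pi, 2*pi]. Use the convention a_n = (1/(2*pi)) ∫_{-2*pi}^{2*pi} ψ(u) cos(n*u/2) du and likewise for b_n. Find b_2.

b_2 = (1/(2*pi)) ∫_{-2*pi}^{2*pi} ψ(u) sin(u) du.
Integrating by parts (boundary term plus one more integral), an antiderivative of (-u - 1) sin(u) is u*cos(u) - sin(u) + cos(u); evaluating from -2*pi to 2*pi: ∫_{-2*pi}^{2*pi} (-u - 1) sin(u) du = (1 + 2*pi) - (1 - 2*pi) = 4*pi.
Hence b_2 = (1/(2*pi))·(4*pi) = 2.

2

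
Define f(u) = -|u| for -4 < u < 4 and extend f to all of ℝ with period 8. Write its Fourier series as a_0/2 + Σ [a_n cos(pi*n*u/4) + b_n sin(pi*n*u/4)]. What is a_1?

a_1 = 1/4 ∫_{-4}^{4} f(u) cos(pi*u/4) du.
f is even and cos(pi*u/4) is even, so the integrand is even and a_1 = 1/2 ∫_0^{4} f(u) cos(pi*u/4) du.
Integrating by parts (boundary term plus one more integral), an antiderivative of (-u) cos(pi*u/4) is -4*u*sin(pi*u/4)/pi - 16*cos(pi*u/4)/pi**2; evaluating from 0 to 4: ∫_{0}^{4} (-u) cos(pi*u/4) du = (16/pi**2) - (-16/pi**2) = 32/pi**2.
Hence a_1 = (1/2)·(32/pi**2) = 16/pi**2.

16/pi**2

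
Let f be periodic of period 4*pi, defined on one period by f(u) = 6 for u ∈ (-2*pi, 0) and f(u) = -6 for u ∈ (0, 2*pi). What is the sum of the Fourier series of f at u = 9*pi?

-6

u = 9*pi differs from u = pi by 2 full period(s), and the series is 4*pi-periodic.
f is continuous at u = pi with value -6, so the series converges to -6 there.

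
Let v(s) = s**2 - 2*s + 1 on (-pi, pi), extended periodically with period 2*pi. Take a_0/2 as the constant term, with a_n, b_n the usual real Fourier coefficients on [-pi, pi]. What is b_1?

-4

b_1 = 1/pi ∫_{-pi}^{pi} v(s) sin(s) ds.
Integrating by parts twice (tabular method), an antiderivative of (s**2 - 2*s + 1) sin(s) is -s**2*cos(s) + 2*s*sin(s) + 2*s*cos(s) - 2*sin(s) + cos(s); evaluating from -pi to pi: ∫_{-pi}^{pi} (s**2 - 2*s + 1) sin(s) ds = (-2*pi - 1 + pi**2) - (-1 + 2*pi + pi**2) = -4*pi.
Hence b_1 = (1/pi)·(-4*pi) = -4.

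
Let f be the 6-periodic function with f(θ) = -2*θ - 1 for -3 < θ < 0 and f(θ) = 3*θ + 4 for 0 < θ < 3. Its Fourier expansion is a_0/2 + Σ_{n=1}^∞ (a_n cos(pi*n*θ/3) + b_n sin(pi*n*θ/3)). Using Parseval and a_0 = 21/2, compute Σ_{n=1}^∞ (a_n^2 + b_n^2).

247/8

Parseval: a_0^2/2 + Σ_{n≥1} (a_n^2+b_n^2) = 1/3 ∫_{-3}^{3} f(θ)^2 dθ = 86.
Subtract a_0^2/2 = 441/8: Σ (a_n^2+b_n^2) = 247/8.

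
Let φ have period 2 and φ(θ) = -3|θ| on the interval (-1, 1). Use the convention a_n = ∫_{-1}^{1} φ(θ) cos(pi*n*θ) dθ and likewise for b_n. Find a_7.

a_7 = ∫_{-1}^{1} φ(θ) cos(7*pi*θ) dθ.
φ is even and cos(7*pi*θ) is even, so the integrand is even and a_7 = 2 ∫_0^{1} φ(θ) cos(7*pi*θ) dθ.
Integrating by parts (boundary term plus one more integral), an antiderivative of (-3*θ) cos(7*pi*θ) is -3*θ*sin(7*pi*θ)/(7*pi) - 3*cos(7*pi*θ)/(49*pi**2); evaluating from 0 to 1: ∫_{0}^{1} (-3*θ) cos(7*pi*θ) dθ = (3/(49*pi**2)) - (-3/(49*pi**2)) = 6/(49*pi**2).
Hence a_7 = 2·(6/(49*pi**2)) = 12/(49*pi**2).

12/(49*pi**2)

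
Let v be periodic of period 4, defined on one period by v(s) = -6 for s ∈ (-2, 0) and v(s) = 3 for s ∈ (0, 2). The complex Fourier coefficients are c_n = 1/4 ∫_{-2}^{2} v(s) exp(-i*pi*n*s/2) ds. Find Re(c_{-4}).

Since v is real-valued, Re(c_{-4}) = 1/4 ∫_{-2}^{2} v(s) cos(-2*pi*s) ds = a_{4}/2.
Split the integral at the breakpoints.
Directly, an antiderivative of (-6) cos(-2*pi*s) is -3*sin(2*pi*s)/pi; evaluating from -2 to 0: ∫_{-2}^{0} (-6) cos(-2*pi*s) ds = (0) - (0) = 0.
Directly, an antiderivative of (3) cos(-2*pi*s) is 3*sin(2*pi*s)/(2*pi); evaluating from 0 to 2: ∫_{0}^{2} (3) cos(-2*pi*s) ds = (0) - (0) = 0.
So ∫_{-2}^{2} v(s) cos(-2*pi*s) ds = 0.
Hence Re(c_{-4}) = (1/4)·(0) = 0.

0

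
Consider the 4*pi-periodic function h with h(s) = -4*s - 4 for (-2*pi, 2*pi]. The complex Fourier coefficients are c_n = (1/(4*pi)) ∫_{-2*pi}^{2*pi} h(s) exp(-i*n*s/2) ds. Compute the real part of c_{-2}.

0

Since h is real-valued, Re(c_{-2}) = (1/(4*pi)) ∫_{-2*pi}^{2*pi} h(s) cos(-s) ds = a_{2}/2.
Integrating by parts (boundary term plus one more integral), an antiderivative of (-4*s - 4) cos(-s) is -4*s*sin(s) - 4*sin(s) - 4*cos(s); evaluating from -2*pi to 2*pi: ∫_{-2*pi}^{2*pi} (-4*s - 4) cos(-s) ds = (-4) - (-4) = 0.
Hence Re(c_{-2}) = (1/(4*pi))·(0) = 0.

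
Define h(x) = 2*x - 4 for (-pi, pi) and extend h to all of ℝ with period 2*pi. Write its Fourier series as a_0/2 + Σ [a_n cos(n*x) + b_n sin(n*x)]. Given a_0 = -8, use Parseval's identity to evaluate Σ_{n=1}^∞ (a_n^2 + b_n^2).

Parseval: a_0^2/2 + Σ_{n≥1} (a_n^2+b_n^2) = 1/pi ∫_{-pi}^{pi} h(x)^2 dx = 8*pi**2/3 + 32.
Subtract a_0^2/2 = 32: Σ (a_n^2+b_n^2) = 8*pi**2/3.

8*pi**2/3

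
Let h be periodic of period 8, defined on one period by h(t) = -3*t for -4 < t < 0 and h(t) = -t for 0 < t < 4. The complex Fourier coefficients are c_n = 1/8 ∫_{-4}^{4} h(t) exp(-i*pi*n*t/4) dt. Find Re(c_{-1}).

Since h is real-valued, Re(c_{-1}) = 1/8 ∫_{-4}^{4} h(t) cos(-pi*t/4) dt = a_{1}/2.
Split the integral at the breakpoints.
Integrating by parts (boundary term plus one more integral), an antiderivative of (-3*t) cos(-pi*t/4) is -12*t*sin(pi*t/4)/pi - 48*cos(pi*t/4)/pi**2; evaluating from -4 to 0: ∫_{-4}^{0} (-3*t) cos(-pi*t/4) dt = (-48/pi**2) - (48/pi**2) = -96/pi**2.
Integrating by parts (boundary term plus one more integral), an antiderivative of (-t) cos(-pi*t/4) is -4*t*sin(pi*t/4)/pi - 16*cos(pi*t/4)/pi**2; evaluating from 0 to 4: ∫_{0}^{4} (-t) cos(-pi*t/4) dt = (16/pi**2) - (-16/pi**2) = 32/pi**2.
So ∫_{-4}^{4} h(t) cos(-pi*t/4) dt = -64/pi**2.
Hence Re(c_{-1}) = (1/8)·(-64/pi**2) = -8/pi**2.

-8/pi**2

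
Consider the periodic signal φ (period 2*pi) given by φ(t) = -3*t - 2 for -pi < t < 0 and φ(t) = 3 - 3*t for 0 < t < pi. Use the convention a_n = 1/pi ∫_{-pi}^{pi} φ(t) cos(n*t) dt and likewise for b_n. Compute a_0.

a_0 = 1/pi ∫_{-pi}^{pi} φ(t) dt = 1/pi · (pi) = 1.

1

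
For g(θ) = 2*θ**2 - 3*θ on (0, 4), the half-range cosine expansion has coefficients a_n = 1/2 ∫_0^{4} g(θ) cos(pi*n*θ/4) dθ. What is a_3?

a_3 = 1/2 ∫_0^{4} (2*θ**2 - 3*θ) cos(3*pi*θ/4) dθ.
Integrating by parts twice (tabular method), an antiderivative of (2*θ**2 - 3*θ) cos(3*pi*θ/4) is 8*θ**2*sin(3*pi*θ/4)/(3*pi) - 4*θ*sin(3*pi*θ/4)/pi + 64*θ*cos(3*pi*θ/4)/(9*pi**2) - 256*sin(3*pi*θ/4)/(27*pi**3) - 16*cos(3*pi*θ/4)/(3*pi**2); evaluating from 0 to 4: ∫_{0}^{4} (2*θ**2 - 3*θ) cos(3*pi*θ/4) dθ = (-208/(9*pi**2)) - (-16/(3*pi**2)) = -160/(9*pi**2).
Hence a_3 = (1/2)·(-160/(9*pi**2)) = -80/(9*pi**2).

-80/(9*pi**2)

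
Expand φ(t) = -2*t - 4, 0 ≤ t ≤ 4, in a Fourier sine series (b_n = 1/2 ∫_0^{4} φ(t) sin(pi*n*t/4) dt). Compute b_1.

-32/pi

b_1 = 1/2 ∫_0^{4} (-2*t - 4) sin(pi*t/4) dt.
Integrating by parts (boundary term plus one more integral), an antiderivative of (-2*t - 4) sin(pi*t/4) is 8*t*cos(pi*t/4)/pi - 32*sin(pi*t/4)/pi**2 + 16*cos(pi*t/4)/pi; evaluating from 0 to 4: ∫_{0}^{4} (-2*t - 4) sin(pi*t/4) dt = (-48/pi) - (16/pi) = -64/pi.
Hence b_1 = (1/2)·(-64/pi) = -32/pi.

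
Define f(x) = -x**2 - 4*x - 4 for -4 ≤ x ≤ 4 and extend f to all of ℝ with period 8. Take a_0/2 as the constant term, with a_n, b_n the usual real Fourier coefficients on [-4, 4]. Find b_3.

-32/(3*pi)

b_3 = 1/4 ∫_{-4}^{4} f(x) sin(3*pi*x/4) dx.
Integrating by parts twice (tabular method), an antiderivative of (-x**2 - 4*x - 4) sin(3*pi*x/4) is 4*x**2*cos(3*pi*x/4)/(3*pi) - 32*x*sin(3*pi*x/4)/(9*pi**2) + 16*x*cos(3*pi*x/4)/(3*pi) - 64*sin(3*pi*x/4)/(9*pi**2) - 128*cos(3*pi*x/4)/(27*pi**3) + 16*cos(3*pi*x/4)/(3*pi); evaluating from -4 to 4: ∫_{-4}^{4} (-x**2 - 4*x - 4) sin(3*pi*x/4) dx = (-48/pi + 128/(27*pi**3)) - (16*(8 - 9*pi**2)/(27*pi**3)) = -128/(3*pi).
Hence b_3 = (1/4)·(-128/(3*pi)) = -32/(3*pi).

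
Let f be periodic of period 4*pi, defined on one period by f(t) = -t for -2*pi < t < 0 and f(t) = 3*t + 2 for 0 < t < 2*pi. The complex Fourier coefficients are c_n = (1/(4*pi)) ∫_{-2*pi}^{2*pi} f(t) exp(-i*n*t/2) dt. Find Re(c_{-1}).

Since f is real-valued, Re(c_{-1}) = (1/(4*pi)) ∫_{-2*pi}^{2*pi} f(t) cos(-t/2) dt = a_{1}/2.
Split the integral at the breakpoints.
Integrating by parts (boundary term plus one more integral), an antiderivative of (-t) cos(-t/2) is -2*t*sin(t/2) - 4*cos(t/2); evaluating from -2*pi to 0: ∫_{-2*pi}^{0} (-t) cos(-t/2) dt = (-4) - (4) = -8.
Integrating by parts (boundary term plus one more integral), an antiderivative of (3*t + 2) cos(-t/2) is 6*t*sin(t/2) + 4*sin(t/2) + 12*cos(t/2); evaluating from 0 to 2*pi: ∫_{0}^{2*pi} (3*t + 2) cos(-t/2) dt = (-12) - (12) = -24.
So ∫_{-2*pi}^{2*pi} f(t) cos(-t/2) dt = -32.
Hence Re(c_{-1}) = (1/(4*pi))·(-32) = -8/pi.

-8/pi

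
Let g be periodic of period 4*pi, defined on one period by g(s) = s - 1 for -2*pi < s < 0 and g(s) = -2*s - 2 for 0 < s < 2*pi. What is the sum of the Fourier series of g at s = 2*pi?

s = 2*pi differs from s = -2*pi by 1 full period(s), and the series is 4*pi-periodic.
At s = -2*pi the one-sided limits are g(-2*pi^-) = -4*pi - 2 and g(-2*pi^+) = -2*pi - 1.
By Dirichlet's theorem the series converges to their average, [(-4*pi - 2) + (-2*pi - 1)]/2 = -3*pi - 3/2.

-3*pi - 3/2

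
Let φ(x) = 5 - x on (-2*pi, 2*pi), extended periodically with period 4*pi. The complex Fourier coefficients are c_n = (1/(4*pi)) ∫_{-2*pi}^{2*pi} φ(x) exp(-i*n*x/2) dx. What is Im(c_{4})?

Since φ is real-valued, Im(c_{4}) = -(1/(4*pi)) ∫_{-2*pi}^{2*pi} φ(x) sin(2*x) dx = -b_{4}/2.
Integrating by parts (boundary term plus one more integral), an antiderivative of (5 - x) sin(2*x) is x*cos(2*x)/2 - sin(2*x)/4 - 5*cos(2*x)/2; evaluating from -2*pi to 2*pi: ∫_{-2*pi}^{2*pi} (5 - x) sin(2*x) dx = (-5/2 + pi) - (-pi - 5/2) = 2*pi.
Hence Im(c_{4}) = (-1/(4*pi))·(2*pi) = -1/2.

-1/2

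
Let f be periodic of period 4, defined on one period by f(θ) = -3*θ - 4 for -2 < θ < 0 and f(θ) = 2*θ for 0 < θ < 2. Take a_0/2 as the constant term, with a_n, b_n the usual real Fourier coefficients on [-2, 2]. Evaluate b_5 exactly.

b_5 = 1/2 ∫_{-2}^{2} f(θ) sin(5*pi*θ/2) dθ.
Split the integral at the breakpoints.
Integrating by parts (boundary term plus one more integral), an antiderivative of (-3*θ - 4) sin(5*pi*θ/2) is 6*θ*cos(5*pi*θ/2)/(5*pi) - 12*sin(5*pi*θ/2)/(25*pi**2) + 8*cos(5*pi*θ/2)/(5*pi); evaluating from -2 to 0: ∫_{-2}^{0} (-3*θ - 4) sin(5*pi*θ/2) dθ = (8/(5*pi)) - (4/(5*pi)) = 4/(5*pi).
Integrating by parts (boundary term plus one more integral), an antiderivative of (2*θ) sin(5*pi*θ/2) is -4*θ*cos(5*pi*θ/2)/(5*pi) + 8*sin(5*pi*θ/2)/(25*pi**2); evaluating from 0 to 2: ∫_{0}^{2} (2*θ) sin(5*pi*θ/2) dθ = (8/(5*pi)) - (0) = 8/(5*pi).
Summing the pieces and multiplying by (1/2) gives b_5 = 6/(5*pi).

6/(5*pi)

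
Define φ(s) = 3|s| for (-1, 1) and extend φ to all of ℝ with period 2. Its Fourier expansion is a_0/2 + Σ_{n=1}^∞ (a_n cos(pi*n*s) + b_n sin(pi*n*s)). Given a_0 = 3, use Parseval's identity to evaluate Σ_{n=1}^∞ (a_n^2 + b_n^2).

Parseval: a_0^2/2 + Σ_{n≥1} (a_n^2+b_n^2) = ∫_{-1}^{1} φ(s)^2 ds = 6.
Subtract a_0^2/2 = 9/2: Σ (a_n^2+b_n^2) = 3/2.

3/2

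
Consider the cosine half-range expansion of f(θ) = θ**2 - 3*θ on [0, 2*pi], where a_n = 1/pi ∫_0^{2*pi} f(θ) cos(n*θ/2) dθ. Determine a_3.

8*(3 - 2*pi)/(9*pi)

a_3 = 1/pi ∫_0^{2*pi} (θ**2 - 3*θ) cos(3*θ/2) dθ.
Integrating by parts twice (tabular method), an antiderivative of (θ**2 - 3*θ) cos(3*θ/2) is 2*θ**2*sin(3*θ/2)/3 - 2*θ*sin(3*θ/2) + 8*θ*cos(3*θ/2)/9 - 16*sin(3*θ/2)/27 - 4*cos(3*θ/2)/3; evaluating from 0 to 2*pi: ∫_{0}^{2*pi} (θ**2 - 3*θ) cos(3*θ/2) dθ = (4/3 - 16*pi/9) - (-4/3) = 8/3 - 16*pi/9.
Hence a_3 = (1/pi)·(8/3 - 16*pi/9) = 8*(3 - 2*pi)/(9*pi).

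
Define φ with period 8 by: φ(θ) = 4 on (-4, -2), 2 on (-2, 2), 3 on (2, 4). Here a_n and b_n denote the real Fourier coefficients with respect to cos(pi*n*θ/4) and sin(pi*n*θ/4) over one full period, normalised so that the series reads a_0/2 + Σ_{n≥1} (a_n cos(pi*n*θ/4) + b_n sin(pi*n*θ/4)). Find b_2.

1/pi

b_2 = 1/4 ∫_{-4}^{4} φ(θ) sin(pi*θ/2) dθ.
Split the integral at the breakpoints.
Directly, an antiderivative of (4) sin(pi*θ/2) is -8*cos(pi*θ/2)/pi; evaluating from -4 to -2: ∫_{-4}^{-2} (4) sin(pi*θ/2) dθ = (8/pi) - (-8/pi) = 16/pi.
Directly, an antiderivative of (2) sin(pi*θ/2) is -4*cos(pi*θ/2)/pi; evaluating from -2 to 2: ∫_{-2}^{2} (2) sin(pi*θ/2) dθ = (4/pi) - (4/pi) = 0.
Directly, an antiderivative of (3) sin(pi*θ/2) is -6*cos(pi*θ/2)/pi; evaluating from 2 to 4: ∫_{2}^{4} (3) sin(pi*θ/2) dθ = (-6/pi) - (6/pi) = -12/pi.
Summing the pieces and multiplying by (1/4) gives b_2 = 1/pi.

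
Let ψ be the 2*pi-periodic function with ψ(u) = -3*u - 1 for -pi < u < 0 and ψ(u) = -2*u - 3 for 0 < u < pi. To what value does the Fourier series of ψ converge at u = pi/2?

-pi - 3

ψ is continuous at u = pi/2 with value -pi - 3, so the series converges to -pi - 3 there.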